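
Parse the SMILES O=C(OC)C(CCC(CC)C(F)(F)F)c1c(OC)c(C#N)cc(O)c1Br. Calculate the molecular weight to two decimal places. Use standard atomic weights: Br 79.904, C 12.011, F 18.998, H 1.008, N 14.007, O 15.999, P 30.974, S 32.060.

438.24 g/mol

First, the molecular formula is C17H19BrF3NO4 (counting implicit H from valence).
  Br: 1 × 79.904 = 79.904
  C: 17 × 12.011 = 204.187
  F: 3 × 18.998 = 56.994
  H: 19 × 1.008 = 19.152
  N: 1 × 14.007 = 14.007
  O: 4 × 15.999 = 63.996
Sum: 1×79.904 + 17×12.011 + 3×18.998 + 19×1.008 + 1×14.007 + 4×15.999 = 438.240 → 438.24 g/mol.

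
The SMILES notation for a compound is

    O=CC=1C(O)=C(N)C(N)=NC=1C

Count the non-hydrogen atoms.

Every atom symbol written in the SMILES (organic subset) is one heavy atom; implicit H are not written.
Heavy atoms by element → C:7, N:3, O:2.
Total: 12.

12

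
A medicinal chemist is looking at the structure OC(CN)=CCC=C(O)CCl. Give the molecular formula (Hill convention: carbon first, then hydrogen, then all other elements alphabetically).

Walk through each heavy atom and fill implicit hydrogens from standard valence (C 4, N 3, O 2, S 2, halogen 1):
  atom 1: O, bond orders sum to 1 (valence 2) → 1 H
  atom 2: C, bond orders sum to 4 (valence 4) → 0 H
  atom 3: C, bond orders sum to 2 (valence 4) → 2 H
  atom 4: N, bond orders sum to 1 (valence 3) → 2 H
  atom 5: C, bond orders sum to 3 (valence 4) → 1 H
  atom 6: C, bond orders sum to 2 (valence 4) → 2 H
  atom 7: C, bond orders sum to 3 (valence 4) → 1 H
  atom 8: C, bond orders sum to 4 (valence 4) → 0 H
  atom 9: O, bond orders sum to 1 (valence 2) → 1 H
  atom 10: C, bond orders sum to 2 (valence 4) → 2 H
  atom 11: Cl (halogen, monovalent) → 0 H
Totals → C:7, H:12, Cl:1, N:1, O:2.
In Hill order: C7H12ClNO2.

C7H12ClNO2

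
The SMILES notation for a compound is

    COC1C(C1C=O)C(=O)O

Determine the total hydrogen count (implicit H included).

8

Walk through each heavy atom and fill implicit hydrogens from standard valence (C 4, N 3, O 2, S 2, halogen 1):
  atom 1: C, bond orders sum to 1 (valence 4) → 3 H
  atom 2: O, bond orders sum to 2 (valence 2) → 0 H
  atom 3: C, bond orders sum to 3 (valence 4) → 1 H
  atom 4: C, bond orders sum to 3 (valence 4) → 1 H
  atom 5: C, bond orders sum to 3 (valence 4) → 1 H
  atom 6: C, bond orders sum to 3 (valence 4) → 1 H
  atom 7: O, bond orders sum to 2 (valence 2) → 0 H
  atom 8: C, bond orders sum to 4 (valence 4) → 0 H
  atom 9: O, bond orders sum to 2 (valence 2) → 0 H
  atom 10: O, bond orders sum to 1 (valence 2) → 1 H
Total hydrogens: 8.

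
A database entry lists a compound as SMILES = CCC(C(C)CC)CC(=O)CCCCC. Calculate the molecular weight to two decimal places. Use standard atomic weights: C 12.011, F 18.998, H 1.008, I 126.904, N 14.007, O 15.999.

First, the molecular formula is C14H28O (counting implicit H from valence).
  C: 14 × 12.011 = 168.154
  H: 28 × 1.008 = 28.224
  O: 1 × 15.999 = 15.999
Sum: 14×12.011 + 28×1.008 + 1×15.999 = 212.377 → 212.38 g/mol.

212.38 g/mol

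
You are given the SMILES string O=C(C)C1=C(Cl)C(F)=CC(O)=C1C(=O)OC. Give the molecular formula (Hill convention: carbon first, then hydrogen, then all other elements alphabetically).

Walk through each heavy atom and fill implicit hydrogens from standard valence (C 4, N 3, O 2, S 2, halogen 1):
  atom 1: O, bond orders sum to 2 (valence 2) → 0 H
  atom 2: C, bond orders sum to 4 (valence 4) → 0 H
  atom 3: C, bond orders sum to 1 (valence 4) → 3 H
  atom 4: C, bond orders sum to 4 (valence 4) → 0 H
  atom 5: C, bond orders sum to 4 (valence 4) → 0 H
  atom 6: Cl (halogen, monovalent) → 0 H
  atom 7: C, bond orders sum to 4 (valence 4) → 0 H
  atom 8: F (halogen, monovalent) → 0 H
  atom 9: C, bond orders sum to 3 (valence 4) → 1 H
  atom 10: C, bond orders sum to 4 (valence 4) → 0 H
  atom 11: O, bond orders sum to 1 (valence 2) → 1 H
  atom 12: C, bond orders sum to 4 (valence 4) → 0 H
  atom 13: C, bond orders sum to 4 (valence 4) → 0 H
  atom 14: O, bond orders sum to 2 (valence 2) → 0 H
  atom 15: O, bond orders sum to 2 (valence 2) → 0 H
  atom 16: C, bond orders sum to 1 (valence 4) → 3 H
Totals → C:10, H:8, Cl:1, F:1, O:4.
In Hill order: C10H8ClFO4.

C10H8ClFO4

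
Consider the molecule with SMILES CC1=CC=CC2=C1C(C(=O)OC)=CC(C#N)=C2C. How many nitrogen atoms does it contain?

Scan the SMILES for N atoms (remember two-letter symbols like Cl and Br are single atoms).
Nitrogen count: 1.

1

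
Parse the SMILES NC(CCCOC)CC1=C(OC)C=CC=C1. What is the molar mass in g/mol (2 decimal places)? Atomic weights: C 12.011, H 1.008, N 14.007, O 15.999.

First, the molecular formula is C13H21NO2 (counting implicit H from valence).
  C: 13 × 12.011 = 156.143
  H: 21 × 1.008 = 21.168
  N: 1 × 14.007 = 14.007
  O: 2 × 15.999 = 31.998
Sum: 13×12.011 + 21×1.008 + 1×14.007 + 2×15.999 = 223.316 → 223.32 g/mol.

223.32 g/mol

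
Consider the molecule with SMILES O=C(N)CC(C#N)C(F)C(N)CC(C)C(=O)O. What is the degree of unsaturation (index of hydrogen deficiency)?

4

Molecular formula: C10H16FN3O3.
DoU = (2C + 2 + N − H − X) / 2, where X is the halogen count and O/S are ignored.
    = (2·10 + 2 + 3 − 16 − 1) / 2 = 8 / 2 = 4.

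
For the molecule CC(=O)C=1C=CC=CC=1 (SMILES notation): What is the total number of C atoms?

Count every carbon token in the SMILES (each C, including those in ring-closure positions and inside branches).
Carbon count: 8.

8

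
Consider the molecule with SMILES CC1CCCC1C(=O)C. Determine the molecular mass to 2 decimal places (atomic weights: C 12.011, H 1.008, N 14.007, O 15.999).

126.20 g/mol

First, the molecular formula is C8H14O (counting implicit H from valence).
  C: 8 × 12.011 = 96.088
  H: 14 × 1.008 = 14.112
  O: 1 × 15.999 = 15.999
Sum: 8×12.011 + 14×1.008 + 1×15.999 = 126.199 → 126.20 g/mol.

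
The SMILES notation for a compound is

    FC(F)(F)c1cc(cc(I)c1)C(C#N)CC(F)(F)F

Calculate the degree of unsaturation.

6

Molecular formula: C11H6F6IN.
DoU = (2C + 2 + N − H − X) / 2, where X is the halogen count and O/S are ignored.
    = (2·11 + 2 + 1 − 6 − 7) / 2 = 12 / 2 = 6.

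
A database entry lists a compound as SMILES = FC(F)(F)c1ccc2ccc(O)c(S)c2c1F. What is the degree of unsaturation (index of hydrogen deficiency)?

Molecular formula: C11H6F4OS.
DoU = (2C + 2 + N − H − X) / 2, where X is the halogen count and O/S are ignored.
    = (2·11 + 2 + 0 − 6 − 4) / 2 = 14 / 2 = 7.

7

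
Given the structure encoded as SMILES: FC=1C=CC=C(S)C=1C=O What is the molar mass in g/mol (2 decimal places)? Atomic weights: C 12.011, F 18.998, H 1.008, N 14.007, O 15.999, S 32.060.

First, the molecular formula is C7H5FOS (counting implicit H from valence).
  C: 7 × 12.011 = 84.077
  F: 1 × 18.998 = 18.998
  H: 5 × 1.008 = 5.040
  O: 1 × 15.999 = 15.999
  S: 1 × 32.060 = 32.060
Sum: 7×12.011 + 1×18.998 + 5×1.008 + 1×15.999 + 1×32.060 = 156.174 → 156.17 g/mol.

156.17 g/mol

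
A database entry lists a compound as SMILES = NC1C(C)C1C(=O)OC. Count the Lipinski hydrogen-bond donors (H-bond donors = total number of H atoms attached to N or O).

2

Donors: find every N or O and count the H atoms it carries.
  atom 1 (N): bond orders sum to 1 → 2 H
  atom 7 (O): bond orders sum to 2 → 0 H
  atom 8 (O): bond orders sum to 2 → 0 H
Lipinski HBD = 2.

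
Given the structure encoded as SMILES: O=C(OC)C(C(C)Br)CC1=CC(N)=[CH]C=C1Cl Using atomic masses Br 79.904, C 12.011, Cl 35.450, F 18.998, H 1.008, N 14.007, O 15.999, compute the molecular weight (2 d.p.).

320.61 g/mol

First, the molecular formula is C12H15BrClNO2 (counting implicit H from valence).
  Br: 1 × 79.904 = 79.904
  C: 12 × 12.011 = 144.132
  Cl: 1 × 35.450 = 35.450
  H: 15 × 1.008 = 15.120
  N: 1 × 14.007 = 14.007
  O: 2 × 15.999 = 31.998
Sum: 1×79.904 + 12×12.011 + 1×35.450 + 15×1.008 + 1×14.007 + 2×15.999 = 320.611 → 320.61 g/mol.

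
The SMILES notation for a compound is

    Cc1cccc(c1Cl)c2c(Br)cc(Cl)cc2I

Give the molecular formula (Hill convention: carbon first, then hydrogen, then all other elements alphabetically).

C13H8BrCl2I

Walk through each heavy atom and fill implicit hydrogens from standard valence (C 4, N 3, O 2, S 2, halogen 1); for lowercase aromatic atoms, an aromatic c carries 1 H when it has two neighbours and 0 H with three, and aromatic n carries 0 H:
  atom 1: C, bond orders sum to 1 (valence 4) → 3 H
  atom 2: aromatic c, 3 neighbours → 0 H
  atom 3: aromatic c, 2 neighbours → 1 H
  atom 4: aromatic c, 2 neighbours → 1 H
  atom 5: aromatic c, 2 neighbours → 1 H
  atom 6: aromatic c, 3 neighbours → 0 H
  atom 7: aromatic c, 3 neighbours → 0 H
  atom 8: Cl (halogen, monovalent) → 0 H
  atom 9: aromatic c, 3 neighbours → 0 H
  atom 10: aromatic c, 3 neighbours → 0 H
  atom 11: Br (halogen, monovalent) → 0 H
  atom 12: aromatic c, 2 neighbours → 1 H
  atom 13: aromatic c, 3 neighbours → 0 H
  atom 14: Cl (halogen, monovalent) → 0 H
  atom 15: aromatic c, 2 neighbours → 1 H
  atom 16: aromatic c, 3 neighbours → 0 H
  atom 17: I (halogen, monovalent) → 0 H
Totals → C:13, H:8, Br:1, Cl:2, I:1.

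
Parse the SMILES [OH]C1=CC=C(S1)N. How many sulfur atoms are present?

Scan the SMILES for S atoms (remember two-letter symbols like Cl and Br are single atoms).
Sulfur count: 1.

1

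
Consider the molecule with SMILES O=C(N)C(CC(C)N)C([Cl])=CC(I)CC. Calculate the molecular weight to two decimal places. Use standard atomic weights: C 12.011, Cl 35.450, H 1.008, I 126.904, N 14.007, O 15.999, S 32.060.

First, the molecular formula is C10H18ClIN2O (counting implicit H from valence).
  C: 10 × 12.011 = 120.110
  Cl: 1 × 35.450 = 35.450
  H: 18 × 1.008 = 18.144
  I: 1 × 126.904 = 126.904
  N: 2 × 14.007 = 28.014
  O: 1 × 15.999 = 15.999
Sum: 10×12.011 + 1×35.450 + 18×1.008 + 1×126.904 + 2×14.007 + 1×15.999 = 344.621 → 344.62 g/mol.

344.62 g/mol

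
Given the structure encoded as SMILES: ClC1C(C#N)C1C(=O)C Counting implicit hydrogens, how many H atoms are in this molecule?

Walk through each heavy atom and fill implicit hydrogens from standard valence (C 4, N 3, O 2, S 2, halogen 1):
  atom 1: Cl (halogen, monovalent) → 0 H
  atom 2: C, bond orders sum to 3 (valence 4) → 1 H
  atom 3: C, bond orders sum to 3 (valence 4) → 1 H
  atom 4: C, bond orders sum to 4 (valence 4) → 0 H
  atom 5: N, bond orders sum to 3 (valence 3) → 0 H
  atom 6: C, bond orders sum to 3 (valence 4) → 1 H
  atom 7: C, bond orders sum to 4 (valence 4) → 0 H
  atom 8: O, bond orders sum to 2 (valence 2) → 0 H
  atom 9: C, bond orders sum to 1 (valence 4) → 3 H
Total hydrogens: 6.

6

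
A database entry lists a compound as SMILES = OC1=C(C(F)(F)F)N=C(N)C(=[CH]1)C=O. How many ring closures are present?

1

In SMILES, each pair of matching ring-closure digits denotes one ring-closing bond; the number of such bonds equals the number of independent rings.
Ring-closure bonds here: 1.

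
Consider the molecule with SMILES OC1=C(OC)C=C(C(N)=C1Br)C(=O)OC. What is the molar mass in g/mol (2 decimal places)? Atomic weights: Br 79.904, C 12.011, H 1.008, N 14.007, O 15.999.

First, the molecular formula is C9H10BrNO4 (counting implicit H from valence).
  Br: 1 × 79.904 = 79.904
  C: 9 × 12.011 = 108.099
  H: 10 × 1.008 = 10.080
  N: 1 × 14.007 = 14.007
  O: 4 × 15.999 = 63.996
Sum: 1×79.904 + 9×12.011 + 10×1.008 + 1×14.007 + 4×15.999 = 276.086 → 276.09 g/mol.

276.09 g/mol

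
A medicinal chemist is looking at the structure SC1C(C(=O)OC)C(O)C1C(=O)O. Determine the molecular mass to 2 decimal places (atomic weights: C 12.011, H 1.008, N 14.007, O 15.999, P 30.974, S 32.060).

206.21 g/mol

First, the molecular formula is C7H10O5S (counting implicit H from valence).
  C: 7 × 12.011 = 84.077
  H: 10 × 1.008 = 10.080
  O: 5 × 15.999 = 79.995
  S: 1 × 32.060 = 32.060
Sum: 7×12.011 + 10×1.008 + 5×15.999 + 1×32.060 = 206.212 → 206.21 g/mol.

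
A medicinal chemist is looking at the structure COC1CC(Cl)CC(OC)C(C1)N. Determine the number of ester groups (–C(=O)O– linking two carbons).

0

Scan the SMILES for the ester motif — none present.
Groups that are present: 2 ether, 1 primary amine.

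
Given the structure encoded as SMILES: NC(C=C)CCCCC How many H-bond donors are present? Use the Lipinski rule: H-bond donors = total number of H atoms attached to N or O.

Donors: find every N or O and count the H atoms it carries.
  atom 1 (N): bond orders sum to 1 → 2 H
Lipinski HBD = 2.

2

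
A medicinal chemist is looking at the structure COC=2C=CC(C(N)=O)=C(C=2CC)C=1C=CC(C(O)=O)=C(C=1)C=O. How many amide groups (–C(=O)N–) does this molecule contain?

The amide motif appears at heavy-atom position 7 in the SMILES.
Other groups present: 1 aldehyde, 1 carboxylic acid, 1 ether.
Amide count: 1.

1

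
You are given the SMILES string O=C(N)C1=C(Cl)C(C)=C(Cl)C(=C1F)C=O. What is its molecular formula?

C9H6Cl2FNO2

Walk through each heavy atom and fill implicit hydrogens from standard valence (C 4, N 3, O 2, S 2, halogen 1):
  atom 1: O, bond orders sum to 2 (valence 2) → 0 H
  atom 2: C, bond orders sum to 4 (valence 4) → 0 H
  atom 3: N, bond orders sum to 1 (valence 3) → 2 H
  atom 4: C, bond orders sum to 4 (valence 4) → 0 H
  atom 5: C, bond orders sum to 4 (valence 4) → 0 H
  atom 6: Cl (halogen, monovalent) → 0 H
  atom 7: C, bond orders sum to 4 (valence 4) → 0 H
  atom 8: C, bond orders sum to 1 (valence 4) → 3 H
  atom 9: C, bond orders sum to 4 (valence 4) → 0 H
  atom 10: Cl (halogen, monovalent) → 0 H
  atom 11: C, bond orders sum to 4 (valence 4) → 0 H
  atom 12: C, bond orders sum to 4 (valence 4) → 0 H
  atom 13: F (halogen, monovalent) → 0 H
  atom 14: C, bond orders sum to 3 (valence 4) → 1 H
  atom 15: O, bond orders sum to 2 (valence 2) → 0 H
Totals → C:9, H:6, Cl:2, F:1, N:1, O:2.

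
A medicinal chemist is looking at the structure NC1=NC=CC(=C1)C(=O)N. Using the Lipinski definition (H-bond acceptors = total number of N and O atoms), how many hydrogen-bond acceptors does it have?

4

N atoms: 3; O atoms: 1.
Lipinski HBA = 3 + 1 = 4.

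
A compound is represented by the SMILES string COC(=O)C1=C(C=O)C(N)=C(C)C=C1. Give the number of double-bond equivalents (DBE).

Molecular formula: C10H11NO3.
DoU = (2C + 2 + N − H − X) / 2, where X is the halogen count and O/S are ignored.
    = (2·10 + 2 + 1 − 11 − 0) / 2 = 12 / 2 = 6.

6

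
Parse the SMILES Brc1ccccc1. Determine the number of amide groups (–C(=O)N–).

Scan the SMILES for the amide motif — none present.

0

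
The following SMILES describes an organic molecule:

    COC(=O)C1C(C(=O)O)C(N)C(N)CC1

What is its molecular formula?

Walk through each heavy atom and fill implicit hydrogens from standard valence (C 4, N 3, O 2, S 2, halogen 1):
  atom 1: C, bond orders sum to 1 (valence 4) → 3 H
  atom 2: O, bond orders sum to 2 (valence 2) → 0 H
  atom 3: C, bond orders sum to 4 (valence 4) → 0 H
  atom 4: O, bond orders sum to 2 (valence 2) → 0 H
  atom 5: C, bond orders sum to 3 (valence 4) → 1 H
  atom 6: C, bond orders sum to 3 (valence 4) → 1 H
  atom 7: C, bond orders sum to 4 (valence 4) → 0 H
  atom 8: O, bond orders sum to 2 (valence 2) → 0 H
  atom 9: O, bond orders sum to 1 (valence 2) → 1 H
  atom 10: C, bond orders sum to 3 (valence 4) → 1 H
  atom 11: N, bond orders sum to 1 (valence 3) → 2 H
  atom 12: C, bond orders sum to 3 (valence 4) → 1 H
  atom 13: N, bond orders sum to 1 (valence 3) → 2 H
  atom 14: C, bond orders sum to 2 (valence 4) → 2 H
  atom 15: C, bond orders sum to 2 (valence 4) → 2 H
Totals → C:9, H:16, N:2, O:4.
In Hill order: C9H16N2O4.

C9H16N2O4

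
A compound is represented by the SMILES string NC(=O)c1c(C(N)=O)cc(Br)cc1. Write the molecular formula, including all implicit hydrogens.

Walk through each heavy atom and fill implicit hydrogens from standard valence (C 4, N 3, O 2, S 2, halogen 1); for lowercase aromatic atoms, an aromatic c carries 1 H when it has two neighbours and 0 H with three, and aromatic n carries 0 H:
  atom 1: N, bond orders sum to 1 (valence 3) → 2 H
  atom 2: C, bond orders sum to 4 (valence 4) → 0 H
  atom 3: O, bond orders sum to 2 (valence 2) → 0 H
  atom 4: aromatic c, 3 neighbours → 0 H
  atom 5: aromatic c, 3 neighbours → 0 H
  atom 6: C, bond orders sum to 4 (valence 4) → 0 H
  atom 7: N, bond orders sum to 1 (valence 3) → 2 H
  atom 8: O, bond orders sum to 2 (valence 2) → 0 H
  atom 9: aromatic c, 2 neighbours → 1 H
  atom 10: aromatic c, 3 neighbours → 0 H
  atom 11: Br (halogen, monovalent) → 0 H
  atom 12: aromatic c, 2 neighbours → 1 H
  atom 13: aromatic c, 2 neighbours → 1 H
Totals → C:8, H:7, Br:1, N:2, O:2.
In Hill order: C8H7BrN2O2.

C8H7BrN2O2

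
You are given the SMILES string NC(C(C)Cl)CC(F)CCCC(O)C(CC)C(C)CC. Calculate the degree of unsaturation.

Molecular formula: C16H33ClFNO.
DoU = (2C + 2 + N − H − X) / 2, where X is the halogen count and O/S are ignored.
    = (2·16 + 2 + 1 − 33 − 2) / 2 = 0 / 2 = 0.

0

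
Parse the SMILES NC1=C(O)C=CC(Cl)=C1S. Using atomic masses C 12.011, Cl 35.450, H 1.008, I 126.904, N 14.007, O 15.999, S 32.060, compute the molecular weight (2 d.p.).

175.63 g/mol

First, the molecular formula is C6H6ClNOS (counting implicit H from valence).
  C: 6 × 12.011 = 72.066
  Cl: 1 × 35.450 = 35.450
  H: 6 × 1.008 = 6.048
  N: 1 × 14.007 = 14.007
  O: 1 × 15.999 = 15.999
  S: 1 × 32.060 = 32.060
Sum: 6×12.011 + 1×35.450 + 6×1.008 + 1×14.007 + 1×15.999 + 1×32.060 = 175.630 → 175.63 g/mol.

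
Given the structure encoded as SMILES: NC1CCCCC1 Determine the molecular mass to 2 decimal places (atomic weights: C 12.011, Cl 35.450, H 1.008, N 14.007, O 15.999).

99.18 g/mol

First, the molecular formula is C6H13N (counting implicit H from valence).
  C: 6 × 12.011 = 72.066
  H: 13 × 1.008 = 13.104
  N: 1 × 14.007 = 14.007
Sum: 6×12.011 + 13×1.008 + 1×14.007 = 99.177 → 99.18 g/mol.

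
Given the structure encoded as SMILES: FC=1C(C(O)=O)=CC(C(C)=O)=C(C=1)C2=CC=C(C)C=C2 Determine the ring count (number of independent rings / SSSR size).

In SMILES, each pair of matching ring-closure digits denotes one ring-closing bond; the number of such bonds equals the number of independent rings.
Ring-closure bonds here: 2.

2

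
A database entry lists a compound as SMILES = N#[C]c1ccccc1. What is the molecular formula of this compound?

C7H5N

Walk through each heavy atom and fill implicit hydrogens from standard valence (C 4, N 3, O 2, S 2, halogen 1); for lowercase aromatic atoms, an aromatic c carries 1 H when it has two neighbours and 0 H with three, and aromatic n carries 0 H:
  atom 1: N, bond orders sum to 3 (valence 3) → 0 H
  atom 2: C with explicit H count 0
  atom 3: aromatic c, 3 neighbours → 0 H
  atom 4: aromatic c, 2 neighbours → 1 H
  atom 5: aromatic c, 2 neighbours → 1 H
  atom 6: aromatic c, 2 neighbours → 1 H
  atom 7: aromatic c, 2 neighbours → 1 H
  atom 8: aromatic c, 2 neighbours → 1 H
Totals → C:7, H:5, N:1.
In Hill order: C7H5N.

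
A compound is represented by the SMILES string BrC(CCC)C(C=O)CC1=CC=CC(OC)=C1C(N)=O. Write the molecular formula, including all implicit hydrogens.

Walk through each heavy atom and fill implicit hydrogens from standard valence (C 4, N 3, O 2, S 2, halogen 1):
  atom 1: Br (halogen, monovalent) → 0 H
  atom 2: C, bond orders sum to 3 (valence 4) → 1 H
  atom 3: C, bond orders sum to 2 (valence 4) → 2 H
  atom 4: C, bond orders sum to 2 (valence 4) → 2 H
  atom 5: C, bond orders sum to 1 (valence 4) → 3 H
  atom 6: C, bond orders sum to 3 (valence 4) → 1 H
  atom 7: C, bond orders sum to 3 (valence 4) → 1 H
  atom 8: O, bond orders sum to 2 (valence 2) → 0 H
  atom 9: C, bond orders sum to 2 (valence 4) → 2 H
  atom 10: C, bond orders sum to 4 (valence 4) → 0 H
  atom 11: C, bond orders sum to 3 (valence 4) → 1 H
  atom 12: C, bond orders sum to 3 (valence 4) → 1 H
  atom 13: C, bond orders sum to 3 (valence 4) → 1 H
  atom 14: C, bond orders sum to 4 (valence 4) → 0 H
  atom 15: O, bond orders sum to 2 (valence 2) → 0 H
  atom 16: C, bond orders sum to 1 (valence 4) → 3 H
  atom 17: C, bond orders sum to 4 (valence 4) → 0 H
  atom 18: C, bond orders sum to 4 (valence 4) → 0 H
  atom 19: N, bond orders sum to 1 (valence 3) → 2 H
  atom 20: O, bond orders sum to 2 (valence 2) → 0 H
Totals → C:15, H:20, Br:1, N:1, O:3.

C15H20BrNO3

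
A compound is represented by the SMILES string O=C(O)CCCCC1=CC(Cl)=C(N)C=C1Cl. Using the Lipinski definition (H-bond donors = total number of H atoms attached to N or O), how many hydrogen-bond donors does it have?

3

Donors: find every N or O and count the H atoms it carries.
  atom 1 (O): bond orders sum to 2 → 0 H
  atom 3 (O): bond orders sum to 1 → 1 H
  atom 13 (N): bond orders sum to 1 → 2 H
Lipinski HBD = 3.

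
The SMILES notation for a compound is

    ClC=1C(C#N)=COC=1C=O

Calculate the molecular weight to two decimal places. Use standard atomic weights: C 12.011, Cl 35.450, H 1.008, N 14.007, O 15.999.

155.54 g/mol

First, the molecular formula is C6H2ClNO2 (counting implicit H from valence).
  C: 6 × 12.011 = 72.066
  Cl: 1 × 35.450 = 35.450
  H: 2 × 1.008 = 2.016
  N: 1 × 14.007 = 14.007
  O: 2 × 15.999 = 31.998
Sum: 6×12.011 + 1×35.450 + 2×1.008 + 1×14.007 + 2×15.999 = 155.537 → 155.54 g/mol.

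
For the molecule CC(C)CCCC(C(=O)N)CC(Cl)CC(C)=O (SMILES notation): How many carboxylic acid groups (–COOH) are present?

Scan the SMILES for the carboxylic acid motif — none present.
Groups that are present: 1 amide, 1 ketone.

0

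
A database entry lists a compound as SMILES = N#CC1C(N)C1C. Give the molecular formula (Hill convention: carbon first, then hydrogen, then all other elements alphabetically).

Walk through each heavy atom and fill implicit hydrogens from standard valence (C 4, N 3, O 2, S 2, halogen 1):
  atom 1: N, bond orders sum to 3 (valence 3) → 0 H
  atom 2: C, bond orders sum to 4 (valence 4) → 0 H
  atom 3: C, bond orders sum to 3 (valence 4) → 1 H
  atom 4: C, bond orders sum to 3 (valence 4) → 1 H
  atom 5: N, bond orders sum to 1 (valence 3) → 2 H
  atom 6: C, bond orders sum to 3 (valence 4) → 1 H
  atom 7: C, bond orders sum to 1 (valence 4) → 3 H
Totals → C:5, H:8, N:2.

C5H8N2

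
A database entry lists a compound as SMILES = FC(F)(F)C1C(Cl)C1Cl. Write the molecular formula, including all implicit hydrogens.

Walk through each heavy atom and fill implicit hydrogens from standard valence (C 4, N 3, O 2, S 2, halogen 1):
  atom 1: F (halogen, monovalent) → 0 H
  atom 2: C, bond orders sum to 4 (valence 4) → 0 H
  atom 3: F (halogen, monovalent) → 0 H
  atom 4: F (halogen, monovalent) → 0 H
  atom 5: C, bond orders sum to 3 (valence 4) → 1 H
  atom 6: C, bond orders sum to 3 (valence 4) → 1 H
  atom 7: Cl (halogen, monovalent) → 0 H
  atom 8: C, bond orders sum to 3 (valence 4) → 1 H
  atom 9: Cl (halogen, monovalent) → 0 H
Totals → C:4, H:3, Cl:2, F:3.
In Hill order: C4H3Cl2F3.

C4H3Cl2F3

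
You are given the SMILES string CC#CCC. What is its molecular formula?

C5H8

Walk through each heavy atom and fill implicit hydrogens from standard valence (C 4, N 3, O 2, S 2, halogen 1):
  atom 1: C, bond orders sum to 1 (valence 4) → 3 H
  atom 2: C, bond orders sum to 4 (valence 4) → 0 H
  atom 3: C, bond orders sum to 4 (valence 4) → 0 H
  atom 4: C, bond orders sum to 2 (valence 4) → 2 H
  atom 5: C, bond orders sum to 1 (valence 4) → 3 H
Totals → C:5, H:8.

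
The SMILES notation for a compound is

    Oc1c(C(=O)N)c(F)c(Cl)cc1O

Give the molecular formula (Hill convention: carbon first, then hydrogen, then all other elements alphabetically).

C7H5ClFNO3

Walk through each heavy atom and fill implicit hydrogens from standard valence (C 4, N 3, O 2, S 2, halogen 1); for lowercase aromatic atoms, an aromatic c carries 1 H when it has two neighbours and 0 H with three, and aromatic n carries 0 H:
  atom 1: O, bond orders sum to 1 (valence 2) → 1 H
  atom 2: aromatic c, 3 neighbours → 0 H
  atom 3: aromatic c, 3 neighbours → 0 H
  atom 4: C, bond orders sum to 4 (valence 4) → 0 H
  atom 5: O, bond orders sum to 2 (valence 2) → 0 H
  atom 6: N, bond orders sum to 1 (valence 3) → 2 H
  atom 7: aromatic c, 3 neighbours → 0 H
  atom 8: F (halogen, monovalent) → 0 H
  atom 9: aromatic c, 3 neighbours → 0 H
  atom 10: Cl (halogen, monovalent) → 0 H
  atom 11: aromatic c, 2 neighbours → 1 H
  atom 12: aromatic c, 3 neighbours → 0 H
  atom 13: O, bond orders sum to 1 (valence 2) → 1 H
Totals → C:7, H:5, Cl:1, F:1, N:1, O:3.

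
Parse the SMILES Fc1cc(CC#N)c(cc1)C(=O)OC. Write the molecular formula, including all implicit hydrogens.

C10H8FNO2

Walk through each heavy atom and fill implicit hydrogens from standard valence (C 4, N 3, O 2, S 2, halogen 1); for lowercase aromatic atoms, an aromatic c carries 1 H when it has two neighbours and 0 H with three, and aromatic n carries 0 H:
  atom 1: F (halogen, monovalent) → 0 H
  atom 2: aromatic c, 3 neighbours → 0 H
  atom 3: aromatic c, 2 neighbours → 1 H
  atom 4: aromatic c, 3 neighbours → 0 H
  atom 5: C, bond orders sum to 2 (valence 4) → 2 H
  atom 6: C, bond orders sum to 4 (valence 4) → 0 H
  atom 7: N, bond orders sum to 3 (valence 3) → 0 H
  atom 8: aromatic c, 3 neighbours → 0 H
  atom 9: aromatic c, 2 neighbours → 1 H
  atom 10: aromatic c, 2 neighbours → 1 H
  atom 11: C, bond orders sum to 4 (valence 4) → 0 H
  atom 12: O, bond orders sum to 2 (valence 2) → 0 H
  atom 13: O, bond orders sum to 2 (valence 2) → 0 H
  atom 14: C, bond orders sum to 1 (valence 4) → 3 H
Totals → C:10, H:8, F:1, N:1, O:2.
In Hill order: C10H8FNO2.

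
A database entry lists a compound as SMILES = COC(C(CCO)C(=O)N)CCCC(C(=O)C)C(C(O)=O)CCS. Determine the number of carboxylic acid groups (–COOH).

The carboxylic acid motif appears at heavy-atom position 19 in the SMILES.
Other groups present: 1 amide, 1 ether, 1 hydroxyl, 1 ketone, 1 thiol.
Carboxylic acid count: 1.

1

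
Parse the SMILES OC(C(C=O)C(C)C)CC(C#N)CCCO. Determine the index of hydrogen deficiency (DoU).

3

Molecular formula: C12H21NO3.
DoU = (2C + 2 + N − H − X) / 2, where X is the halogen count and O/S are ignored.
    = (2·12 + 2 + 1 − 21 − 0) / 2 = 6 / 2 = 3.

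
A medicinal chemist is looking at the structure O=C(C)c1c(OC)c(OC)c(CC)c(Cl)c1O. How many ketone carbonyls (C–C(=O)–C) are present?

1

The ketone motif appears at heavy-atom position 2 in the SMILES.
Other groups present: 2 ether, 1 hydroxyl.
Ketone count: 1.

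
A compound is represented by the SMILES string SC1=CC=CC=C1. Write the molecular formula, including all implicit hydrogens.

Walk through each heavy atom and fill implicit hydrogens from standard valence (C 4, N 3, O 2, S 2, halogen 1):
  atom 1: S, bond orders sum to 1 (valence 2) → 1 H
  atom 2: C, bond orders sum to 4 (valence 4) → 0 H
  atom 3: C, bond orders sum to 3 (valence 4) → 1 H
  atom 4: C, bond orders sum to 3 (valence 4) → 1 H
  atom 5: C, bond orders sum to 3 (valence 4) → 1 H
  atom 6: C, bond orders sum to 3 (valence 4) → 1 H
  atom 7: C, bond orders sum to 3 (valence 4) → 1 H
Totals → C:6, H:6, S:1.
In Hill order: C6H6S.

C6H6S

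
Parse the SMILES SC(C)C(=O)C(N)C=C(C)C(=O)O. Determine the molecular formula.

C8H13NO3S

Walk through each heavy atom and fill implicit hydrogens from standard valence (C 4, N 3, O 2, S 2, halogen 1):
  atom 1: S, bond orders sum to 1 (valence 2) → 1 H
  atom 2: C, bond orders sum to 3 (valence 4) → 1 H
  atom 3: C, bond orders sum to 1 (valence 4) → 3 H
  atom 4: C, bond orders sum to 4 (valence 4) → 0 H
  atom 5: O, bond orders sum to 2 (valence 2) → 0 H
  atom 6: C, bond orders sum to 3 (valence 4) → 1 H
  atom 7: N, bond orders sum to 1 (valence 3) → 2 H
  atom 8: C, bond orders sum to 3 (valence 4) → 1 H
  atom 9: C, bond orders sum to 4 (valence 4) → 0 H
  atom 10: C, bond orders sum to 1 (valence 4) → 3 H
  atom 11: C, bond orders sum to 4 (valence 4) → 0 H
  atom 12: O, bond orders sum to 2 (valence 2) → 0 H
  atom 13: O, bond orders sum to 1 (valence 2) → 1 H
Totals → C:8, H:13, N:1, O:3, S:1.
In Hill order: C8H13NO3S.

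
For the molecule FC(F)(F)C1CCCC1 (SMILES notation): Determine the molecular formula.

C6H9F3

Walk through each heavy atom and fill implicit hydrogens from standard valence (C 4, N 3, O 2, S 2, halogen 1):
  atom 1: F (halogen, monovalent) → 0 H
  atom 2: C, bond orders sum to 4 (valence 4) → 0 H
  atom 3: F (halogen, monovalent) → 0 H
  atom 4: F (halogen, monovalent) → 0 H
  atom 5: C, bond orders sum to 3 (valence 4) → 1 H
  atom 6: C, bond orders sum to 2 (valence 4) → 2 H
  atom 7: C, bond orders sum to 2 (valence 4) → 2 H
  atom 8: C, bond orders sum to 2 (valence 4) → 2 H
  atom 9: C, bond orders sum to 2 (valence 4) → 2 H
Totals → C:6, H:9, F:3.
In Hill order: C6H9F3.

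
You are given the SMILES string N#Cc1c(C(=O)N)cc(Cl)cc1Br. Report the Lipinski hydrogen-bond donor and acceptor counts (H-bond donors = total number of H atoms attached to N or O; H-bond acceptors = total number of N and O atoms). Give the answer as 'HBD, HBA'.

Donors: find every N or O and count the H atoms it carries.
  atom 1 (N): bond orders sum to 3 → 0 H
  atom 6 (O): bond orders sum to 2 → 0 H
  atom 7 (N): bond orders sum to 1 → 2 H
Lipinski HBD = 2.
Acceptors: N atoms = 2, O atoms = 1 → HBA = 3.

2, 3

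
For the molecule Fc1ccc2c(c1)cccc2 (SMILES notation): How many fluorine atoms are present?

1

Scan the SMILES for F atoms (remember two-letter symbols like Cl and Br are single atoms).
Fluorine count: 1.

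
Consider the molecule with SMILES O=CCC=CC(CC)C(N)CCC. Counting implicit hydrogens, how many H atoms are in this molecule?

21

Walk through each heavy atom and fill implicit hydrogens from standard valence (C 4, N 3, O 2, S 2, halogen 1):
  atom 1: O, bond orders sum to 2 (valence 2) → 0 H
  atom 2: C, bond orders sum to 3 (valence 4) → 1 H
  atom 3: C, bond orders sum to 2 (valence 4) → 2 H
  atom 4: C, bond orders sum to 3 (valence 4) → 1 H
  atom 5: C, bond orders sum to 3 (valence 4) → 1 H
  atom 6: C, bond orders sum to 3 (valence 4) → 1 H
  atom 7: C, bond orders sum to 2 (valence 4) → 2 H
  atom 8: C, bond orders sum to 1 (valence 4) → 3 H
  atom 9: C, bond orders sum to 3 (valence 4) → 1 H
  atom 10: N, bond orders sum to 1 (valence 3) → 2 H
  atom 11: C, bond orders sum to 2 (valence 4) → 2 H
  atom 12: C, bond orders sum to 2 (valence 4) → 2 H
  atom 13: C, bond orders sum to 1 (valence 4) → 3 H
Total hydrogens: 21.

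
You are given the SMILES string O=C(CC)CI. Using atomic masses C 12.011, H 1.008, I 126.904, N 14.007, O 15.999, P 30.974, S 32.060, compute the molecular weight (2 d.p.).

First, the molecular formula is C4H7IO (counting implicit H from valence).
  C: 4 × 12.011 = 48.044
  H: 7 × 1.008 = 7.056
  I: 1 × 126.904 = 126.904
  O: 1 × 15.999 = 15.999
Sum: 4×12.011 + 7×1.008 + 1×126.904 + 1×15.999 = 198.003 → 198.00 g/mol.

198.00 g/mol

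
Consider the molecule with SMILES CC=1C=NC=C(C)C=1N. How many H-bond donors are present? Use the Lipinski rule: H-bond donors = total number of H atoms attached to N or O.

Donors: find every N or O and count the H atoms it carries.
  atom 4 (N): bond orders sum to 3 → 0 H
  atom 9 (N): bond orders sum to 1 → 2 H
Lipinski HBD = 2.

2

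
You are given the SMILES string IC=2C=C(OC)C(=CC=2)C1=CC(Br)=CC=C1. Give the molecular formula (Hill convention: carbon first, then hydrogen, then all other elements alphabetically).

C13H10BrIO

Walk through each heavy atom and fill implicit hydrogens from standard valence (C 4, N 3, O 2, S 2, halogen 1):
  atom 1: I (halogen, monovalent) → 0 H
  atom 2: C, bond orders sum to 4 (valence 4) → 0 H
  atom 3: C, bond orders sum to 3 (valence 4) → 1 H
  atom 4: C, bond orders sum to 4 (valence 4) → 0 H
  atom 5: O, bond orders sum to 2 (valence 2) → 0 H
  atom 6: C, bond orders sum to 1 (valence 4) → 3 H
  atom 7: C, bond orders sum to 4 (valence 4) → 0 H
  atom 8: C, bond orders sum to 3 (valence 4) → 1 H
  atom 9: C, bond orders sum to 3 (valence 4) → 1 H
  atom 10: C, bond orders sum to 4 (valence 4) → 0 H
  atom 11: C, bond orders sum to 3 (valence 4) → 1 H
  atom 12: C, bond orders sum to 4 (valence 4) → 0 H
  atom 13: Br (halogen, monovalent) → 0 H
  atom 14: C, bond orders sum to 3 (valence 4) → 1 H
  atom 15: C, bond orders sum to 3 (valence 4) → 1 H
  atom 16: C, bond orders sum to 3 (valence 4) → 1 H
Totals → C:13, H:10, Br:1, I:1, O:1.
In Hill order: C13H10BrIO.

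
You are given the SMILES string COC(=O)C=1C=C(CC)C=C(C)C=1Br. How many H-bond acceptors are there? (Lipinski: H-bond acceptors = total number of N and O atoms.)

N atoms: 0; O atoms: 2.
Lipinski HBA = 0 + 2 = 2.

2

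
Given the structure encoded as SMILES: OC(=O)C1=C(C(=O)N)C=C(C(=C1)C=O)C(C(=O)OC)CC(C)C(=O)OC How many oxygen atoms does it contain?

Scan the SMILES for O atoms (remember two-letter symbols like Cl and Br are single atoms).
Oxygen count: 8.

8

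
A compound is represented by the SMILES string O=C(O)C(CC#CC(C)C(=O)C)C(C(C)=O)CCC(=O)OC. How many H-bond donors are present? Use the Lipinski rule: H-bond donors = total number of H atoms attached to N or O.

1

Donors: find every N or O and count the H atoms it carries.
  atom 1 (O): bond orders sum to 2 → 0 H
  atom 3 (O): bond orders sum to 1 → 1 H
  atom 11 (O): bond orders sum to 2 → 0 H
  atom 16 (O): bond orders sum to 2 → 0 H
  atom 20 (O): bond orders sum to 2 → 0 H
  atom 21 (O): bond orders sum to 2 → 0 H
Lipinski HBD = 1.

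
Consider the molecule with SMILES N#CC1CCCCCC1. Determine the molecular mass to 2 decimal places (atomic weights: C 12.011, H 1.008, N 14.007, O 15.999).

123.20 g/mol

First, the molecular formula is C8H13N (counting implicit H from valence).
  C: 8 × 12.011 = 96.088
  H: 13 × 1.008 = 13.104
  N: 1 × 14.007 = 14.007
Sum: 8×12.011 + 13×1.008 + 1×14.007 = 123.199 → 123.20 g/mol.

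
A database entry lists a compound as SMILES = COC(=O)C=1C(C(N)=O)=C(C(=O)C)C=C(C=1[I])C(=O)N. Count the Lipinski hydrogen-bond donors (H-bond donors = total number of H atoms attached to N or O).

4

Donors: find every N or O and count the H atoms it carries.
  atom 2 (O): bond orders sum to 2 → 0 H
  atom 4 (O): bond orders sum to 2 → 0 H
  atom 8 (N): bond orders sum to 1 → 2 H
  atom 9 (O): bond orders sum to 2 → 0 H
  atom 12 (O): bond orders sum to 2 → 0 H
  atom 19 (O): bond orders sum to 2 → 0 H
  atom 20 (N): bond orders sum to 1 → 2 H
Lipinski HBD = 4.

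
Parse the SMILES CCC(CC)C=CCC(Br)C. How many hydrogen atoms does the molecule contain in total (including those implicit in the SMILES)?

19

Walk through each heavy atom and fill implicit hydrogens from standard valence (C 4, N 3, O 2, S 2, halogen 1):
  atom 1: C, bond orders sum to 1 (valence 4) → 3 H
  atom 2: C, bond orders sum to 2 (valence 4) → 2 H
  atom 3: C, bond orders sum to 3 (valence 4) → 1 H
  atom 4: C, bond orders sum to 2 (valence 4) → 2 H
  atom 5: C, bond orders sum to 1 (valence 4) → 3 H
  atom 6: C, bond orders sum to 3 (valence 4) → 1 H
  atom 7: C, bond orders sum to 3 (valence 4) → 1 H
  atom 8: C, bond orders sum to 2 (valence 4) → 2 H
  atom 9: C, bond orders sum to 3 (valence 4) → 1 H
  atom 10: Br (halogen, monovalent) → 0 H
  atom 11: C, bond orders sum to 1 (valence 4) → 3 H
Total hydrogens: 19.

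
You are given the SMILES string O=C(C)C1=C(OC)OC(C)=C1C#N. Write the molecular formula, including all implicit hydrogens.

Walk through each heavy atom and fill implicit hydrogens from standard valence (C 4, N 3, O 2, S 2, halogen 1):
  atom 1: O, bond orders sum to 2 (valence 2) → 0 H
  atom 2: C, bond orders sum to 4 (valence 4) → 0 H
  atom 3: C, bond orders sum to 1 (valence 4) → 3 H
  atom 4: C, bond orders sum to 4 (valence 4) → 0 H
  atom 5: C, bond orders sum to 4 (valence 4) → 0 H
  atom 6: O, bond orders sum to 2 (valence 2) → 0 H
  atom 7: C, bond orders sum to 1 (valence 4) → 3 H
  atom 8: O, bond orders sum to 2 (valence 2) → 0 H
  atom 9: C, bond orders sum to 4 (valence 4) → 0 H
  atom 10: C, bond orders sum to 1 (valence 4) → 3 H
  atom 11: C, bond orders sum to 4 (valence 4) → 0 H
  atom 12: C, bond orders sum to 4 (valence 4) → 0 H
  atom 13: N, bond orders sum to 3 (valence 3) → 0 H
Totals → C:9, H:9, N:1, O:3.
In Hill order: C9H9NO3.

C9H9NO3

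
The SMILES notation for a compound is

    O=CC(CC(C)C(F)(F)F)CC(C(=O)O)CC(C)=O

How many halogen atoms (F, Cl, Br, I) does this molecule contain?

Halogen atoms appear at heavy-atom positions 8, 9, 10 (3×F).
Other groups present: 1 aldehyde, 1 carboxylic acid, 1 ketone.
Halogen count: 3.

3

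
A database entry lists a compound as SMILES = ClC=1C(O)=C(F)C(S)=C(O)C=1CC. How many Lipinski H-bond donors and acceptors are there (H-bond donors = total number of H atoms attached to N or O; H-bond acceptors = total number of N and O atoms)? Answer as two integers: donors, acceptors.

Donors: find every N or O and count the H atoms it carries.
  atom 4 (O): bond orders sum to 1 → 1 H
  atom 10 (O): bond orders sum to 1 → 1 H
Lipinski HBD = 2.
Acceptors: N atoms = 0, O atoms = 2 → HBA = 2.

2, 2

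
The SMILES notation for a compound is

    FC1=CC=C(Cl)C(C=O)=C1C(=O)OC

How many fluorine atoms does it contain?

1

Scan the SMILES for F atoms (remember two-letter symbols like Cl and Br are single atoms).
Fluorine count: 1.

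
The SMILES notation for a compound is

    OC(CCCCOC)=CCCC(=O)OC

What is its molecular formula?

C11H20O4

Walk through each heavy atom and fill implicit hydrogens from standard valence (C 4, N 3, O 2, S 2, halogen 1):
  atom 1: O, bond orders sum to 1 (valence 2) → 1 H
  atom 2: C, bond orders sum to 4 (valence 4) → 0 H
  atom 3: C, bond orders sum to 2 (valence 4) → 2 H
  atom 4: C, bond orders sum to 2 (valence 4) → 2 H
  atom 5: C, bond orders sum to 2 (valence 4) → 2 H
  atom 6: C, bond orders sum to 2 (valence 4) → 2 H
  atom 7: O, bond orders sum to 2 (valence 2) → 0 H
  atom 8: C, bond orders sum to 1 (valence 4) → 3 H
  atom 9: C, bond orders sum to 3 (valence 4) → 1 H
  atom 10: C, bond orders sum to 2 (valence 4) → 2 H
  atom 11: C, bond orders sum to 2 (valence 4) → 2 H
  atom 12: C, bond orders sum to 4 (valence 4) → 0 H
  atom 13: O, bond orders sum to 2 (valence 2) → 0 H
  atom 14: O, bond orders sum to 2 (valence 2) → 0 H
  atom 15: C, bond orders sum to 1 (valence 4) → 3 H
Totals → C:11, H:20, O:4.
In Hill order: C11H20O4.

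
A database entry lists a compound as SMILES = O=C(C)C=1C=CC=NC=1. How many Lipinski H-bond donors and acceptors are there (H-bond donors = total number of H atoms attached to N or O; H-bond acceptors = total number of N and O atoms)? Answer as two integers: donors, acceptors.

Donors: find every N or O and count the H atoms it carries.
  atom 1 (O): bond orders sum to 2 → 0 H
  atom 8 (N): bond orders sum to 3 → 0 H
Lipinski HBD = 0.
Acceptors: N atoms = 1, O atoms = 1 → HBA = 2.

0, 2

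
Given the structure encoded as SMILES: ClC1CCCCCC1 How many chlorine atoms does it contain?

1

Scan the SMILES for Cl atoms (remember two-letter symbols like Cl and Br are single atoms).
Chlorine count: 1.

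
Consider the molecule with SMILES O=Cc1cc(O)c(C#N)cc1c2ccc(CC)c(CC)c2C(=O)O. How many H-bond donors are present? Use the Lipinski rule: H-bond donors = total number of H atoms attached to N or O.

Donors: find every N or O and count the H atoms it carries.
  atom 1 (O): bond orders sum to 2 → 0 H
  atom 6 (O): bond orders sum to 1 → 1 H
  atom 9 (N): bond orders sum to 3 → 0 H
  atom 23 (O): bond orders sum to 2 → 0 H
  atom 24 (O): bond orders sum to 1 → 1 H
Lipinski HBD = 2.

2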